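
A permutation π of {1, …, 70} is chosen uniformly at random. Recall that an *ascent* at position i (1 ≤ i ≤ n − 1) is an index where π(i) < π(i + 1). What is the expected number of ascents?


Write X = Σ X_I over i = 1, …, 69, with X_I the indicator of one ascent.
There are 69 indicators.
For each fixed i, the pair (π(i), π(i+1)) is a uniformly random ordered pair of distinct values from {1, …, 70}; by symmetry P[π(i) < π(i+1)] = 1/2.
By linearity: E[X] = 69 · (1/2) = (70 − 1) · (1/2) = 69/2 ≈ 34.5000.

E[X] = 69/2 = 34.5000.


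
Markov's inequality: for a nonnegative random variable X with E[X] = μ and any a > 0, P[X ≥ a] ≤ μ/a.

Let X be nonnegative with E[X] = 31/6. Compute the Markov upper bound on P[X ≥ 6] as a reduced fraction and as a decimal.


μ = E[X] = 31/6, a = 6.
Markov: P[X ≥ 6] ≤ μ/a = (31/6)/6 = 31/36.
Numerically: ≈ 0.8611.
(Since a = 6 > μ = 5.1667, the bound 31/36 is < 1 and informative.)

P[X ≥ 6] ≤ 31/36 ≈ 0.8611.


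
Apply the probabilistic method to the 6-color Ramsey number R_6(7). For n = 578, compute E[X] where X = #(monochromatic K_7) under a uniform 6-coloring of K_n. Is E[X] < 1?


E[X] = C(578, 7) · 6^{1 − 21} = 4123120110457920 · 6^{−20} = 4123120110457920/3656158440062976.
As a reduced fraction: E[X] = 21474583908635/19042491875328 ≈ 1.127719.
Is E[X] < 1? NO.
Since E[X] ≥ 1, the first-moment bound is inconclusive at n = 578; it does NOT by itself certify R_6(7) > 578.

E[X] = 21474583908635/19042491875328 ≈ 1.127719; E[X] ≥ 1; first-moment method inconclusive here.


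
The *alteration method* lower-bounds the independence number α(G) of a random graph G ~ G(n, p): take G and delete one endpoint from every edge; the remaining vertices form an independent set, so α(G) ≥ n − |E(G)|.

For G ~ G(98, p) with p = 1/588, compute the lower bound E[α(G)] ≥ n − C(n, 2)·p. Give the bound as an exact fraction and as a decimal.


E[|E(G)|] = C(98, 2)·p = 4753 · (1/588) = 97/12.
E[α(G)] ≥ n − E[|E(G)|] = 98 − 97/12 = 1079/12.
Numerically: ≈ 89.916667.
(This is only a lower bound; the true E[α(G)] may be larger.)

E[α(G)] ≥ 1079/12 ≈ 89.916667.


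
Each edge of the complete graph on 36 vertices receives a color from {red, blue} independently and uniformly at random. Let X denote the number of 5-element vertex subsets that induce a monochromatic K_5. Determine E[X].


Let X = Σ_S X_S over the C(36, 5) = 376992 subsets S of size 5, where X_S = 1 if the K_5 on S is monochromatic.
For a fixed S, the K_5 on S has C(5, 2) = 10 edges. P[all 10 edges red] = (1/2)^10, and likewise for blue, so P[monochromatic] = 2·(1/2)^10 = 2^{1 − 10} = 1/512.
By linearity: E[X] = C(36, 5) · 2^{1 − 10} = 376992 · 1/512 = 11781/16.
Numerically: E[X] ≈ 736.312500.

E[X] = C(36,5)·2^(1−C(5,2)) = 11781/16 ≈ 736.312500.


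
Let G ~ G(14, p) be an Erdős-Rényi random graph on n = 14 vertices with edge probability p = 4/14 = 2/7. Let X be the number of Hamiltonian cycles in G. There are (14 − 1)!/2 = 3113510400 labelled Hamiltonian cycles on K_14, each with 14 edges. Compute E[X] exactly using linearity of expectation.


K_14 has (14 − 1)!/2 = 3113510400 labelled Hamiltonian cycles.
For each such Hamiltonian cycle H, let X_H = 1 if all 14 edges of H are present in G. Then P[X_H = 1] = p^{14} = (2/7)^{14} = 16384/678223072849.
By linearity of expectation: E[X] = Σ_H E[X_H] = 3113510400 · p^{14} = 3113510400 · 16384/678223072849 = 7287393484800/96889010407.
Numerically: E[X] ≈ 75.21.

E[X] = 3113510400 · (2/7)^{14} = 7287393484800/96889010407 ≈ 75.21.


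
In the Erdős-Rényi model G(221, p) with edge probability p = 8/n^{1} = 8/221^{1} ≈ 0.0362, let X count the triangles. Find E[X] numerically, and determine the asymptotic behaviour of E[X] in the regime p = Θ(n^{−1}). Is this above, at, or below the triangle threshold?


Number of potential triangles: C(221, 3) = 1774630.
Each occurs with probability p³ ≈ (0.0362)³ ≈ 4.74344e-05.
By linearity: E[X] = C(221, 3)·p³ ≈ 1774630 · 4.74344e-05 ≈ 84.178.
Here α = 1, so p = 8/n is exactly at the triangle threshold p ~ 1/n. Asymptotically E[X] → c³/6 = 8³/6 = 256/3 ≈ 85.333, a bounded constant. In this regime the triangle count is asymptotically Poisson(c³/6).

E[X] ≈ 84.178; in regime p = Θ(1/n^{1}) E[X] stays bounded (at the triangle threshold p ~ 1/n).


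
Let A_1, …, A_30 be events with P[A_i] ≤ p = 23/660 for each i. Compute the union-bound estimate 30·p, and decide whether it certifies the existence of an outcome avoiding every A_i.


Union bound: P[∪_{i=1}^{30} A_i] ≤ Σ_i P[A_i] ≤ 30·p = 30·(23/660) = 23/22.
Numerically: 23/22 ≈ 1.04545.
Is 23/22 < 1? NO.
Since the bound 23/22 is ≥ 1, the union bound is uninformative here; it does NOT by itself certify existence.

30·p = 23/22 ≈ 1.04545; existence NOT certified by the union bound.


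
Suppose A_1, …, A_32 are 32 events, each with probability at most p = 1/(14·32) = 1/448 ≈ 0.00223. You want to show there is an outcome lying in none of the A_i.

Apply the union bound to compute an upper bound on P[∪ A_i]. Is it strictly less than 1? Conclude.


Union bound: P[∪_{i=1}^{32} A_i] ≤ Σ_i P[A_i] ≤ 32·p = 32·(1/448) = 1/14.
Numerically: 1/14 ≈ 0.07143.
Is 1/14 < 1? YES.
Since P[∪ A_i] ≤ 1/14 < 1, the complement has P[∩ A_i^c] ≥ 1 − 1/14 = 13/14 > 0, so some outcome avoids every A_i.

32·p = 1/14 ≈ 0.07143; existence CERTIFIED by the union bound.


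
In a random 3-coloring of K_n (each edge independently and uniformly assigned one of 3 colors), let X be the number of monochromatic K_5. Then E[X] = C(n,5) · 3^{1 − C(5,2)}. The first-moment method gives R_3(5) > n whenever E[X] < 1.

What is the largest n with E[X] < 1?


We need C(n, 5) · 3^{1 − 10} < 1, i.e. C(n, 5) < 3^{10 − 1} = 19683.
Check values of n near the boundary:
  n = 16: C(16, 5) = 4368; 4368 < 19683? YES
  n = 17: C(17, 5) = 6188; 6188 < 19683? YES
  n = 18: C(18, 5) = 8568; 8568 < 19683? YES
  n = 19: C(19, 5) = 11628; 11628 < 19683? YES
  n = 20: C(20, 5) = 15504; 15504 < 19683? YES
  n = 21: C(21, 5) = 20349; 20349 < 19683? NO
  n = 22: C(22, 5) = 26334; 26334 < 19683? NO
  n = 23: C(23, 5) = 33649; 33649 < 19683? NO
The largest n with C(n, 5) < 19683 is n = 20 (where E[X] = 5168/6561 ≈ 0.78768). Hence R_3(5) > 20, i.e. R_3(5) ≥ 21.

Largest n = 20; hence R_3(5) > 20.


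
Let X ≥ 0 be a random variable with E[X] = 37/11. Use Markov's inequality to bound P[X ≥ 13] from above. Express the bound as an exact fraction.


μ = E[X] = 37/11, a = 13.
Markov: P[X ≥ 13] ≤ μ/a = (37/11)/13 = 37/143.
Numerically: ≈ 0.25874.
(Since a = 13 > μ = 3.36364, the bound 37/143 is < 1 and informative.)

P[X ≥ 13] ≤ 37/143 ≈ 0.25874.


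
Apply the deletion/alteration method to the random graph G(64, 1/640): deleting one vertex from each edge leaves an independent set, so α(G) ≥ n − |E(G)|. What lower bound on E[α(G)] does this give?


E[|E(G)|] = C(64, 2)·p = 2016 · (1/640) = 63/20.
E[α(G)] ≥ n − E[|E(G)|] = 64 − 63/20 = 1217/20.
Numerically: ≈ 60.8500.
(This is only a lower bound; the true E[α(G)] may be larger.)

E[α(G)] ≥ 1217/20 ≈ 60.8500.


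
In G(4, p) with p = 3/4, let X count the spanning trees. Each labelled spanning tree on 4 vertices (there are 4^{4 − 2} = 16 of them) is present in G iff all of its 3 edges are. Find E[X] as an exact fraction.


K_4 has 4^{4 − 2} = 16 labelled spanning trees.
For each such spanning tree H, let X_H = 1 if all 3 edges of H are present in G. Then P[X_H = 1] = p^{3} = (3/4)^{3} = 27/64.
Summing the indicators: E[X] = Σ_H E[X_H] = 16 · p^{3} = 16 · 27/64 = 27/4.
Numerically: E[X] ≈ 6.75.

E[X] = 16 · (3/4)^{3} = 27/4 ≈ 6.75.


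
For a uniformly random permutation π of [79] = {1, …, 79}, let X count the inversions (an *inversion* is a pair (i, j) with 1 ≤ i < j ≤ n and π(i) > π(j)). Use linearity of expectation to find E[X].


Write X = Σ X_I over the C(79, 2) = 3081 pairs i < j, with X_I the indicator of one inversion.
There are 3081 indicators.
For each fixed pair i < j, the values π(i) and π(j) are two distinct elements of {1, …, 79} in uniformly random order; by symmetry P[π(i) > π(j)] = 1/2.
By linearity: E[X] = 3081 · (1/2) = C(79, 2) · (1/2) = 3081/2 = 3081/2 ≈ 1540.5000.

E[X] = 3081/2 = 1540.5000.


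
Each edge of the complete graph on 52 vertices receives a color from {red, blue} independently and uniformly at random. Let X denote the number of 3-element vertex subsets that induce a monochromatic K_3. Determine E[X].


Let X = Σ_S X_S over the C(52, 3) = 22100 subsets S of size 3, where X_S = 1 if the K_3 on S is monochromatic.
For a fixed S, the K_3 on S has C(3, 2) = 3 edges. P[all 3 edges red] = (1/2)^3, and likewise for blue, so P[monochromatic] = 2·(1/2)^3 = 2^{1 − 3} = 1/4.
Summing: E[X] = C(52, 3) · 2^{1 − 3} = 22100 · 1/4 = 5525.
Numerically: E[X] ≈ 5525.000000.

E[X] = C(52,3)·2^(1−C(3,2)) = 5525 ≈ 5525.000000.


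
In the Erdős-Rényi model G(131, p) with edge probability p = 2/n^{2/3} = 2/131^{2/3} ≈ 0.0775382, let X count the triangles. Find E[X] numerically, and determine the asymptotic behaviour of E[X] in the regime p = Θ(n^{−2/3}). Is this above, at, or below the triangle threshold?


Number of potential triangles: C(131, 3) = 366145.
Each occurs with probability p³ ≈ (0.0775382)³ ≈ 4.66173300e-04.
By linearity: E[X] = C(131, 3)·p³ ≈ 366145 · 4.66173300e-04 ≈ 170.687023.
Since α = 2/3 < 1, p = c/n^{2/3} ≫ 1/n is above the triangle threshold p ~ 1/n. Asymptotically E[X] ~ (c³/6)·n^{3(1−α)} = (2³/6)·n^{1} → ∞; triangles are abundant w.h.p.

E[X] ≈ 170.687023; in regime p = Θ(1/n^{2/3}) E[X] diverges (above the triangle threshold p ~ 1/n).


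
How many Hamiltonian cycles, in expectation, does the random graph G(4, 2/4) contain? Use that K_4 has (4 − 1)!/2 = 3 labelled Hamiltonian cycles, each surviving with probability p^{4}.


K_4 has (4 − 1)!/2 = 3 labelled Hamiltonian cycles.
For each such Hamiltonian cycle H, let X_H = 1 if all 4 edges of H are present in G. Then P[X_H = 1] = p^{4} = (1/2)^{4} = 1/16.
Summing the indicators: E[X] = Σ_H E[X_H] = 3 · p^{4} = 3 · 1/16 = 3/16.
Numerically: E[X] ≈ 0.1875.

E[X] = 3 · (1/2)^{4} = 3/16 ≈ 0.1875.


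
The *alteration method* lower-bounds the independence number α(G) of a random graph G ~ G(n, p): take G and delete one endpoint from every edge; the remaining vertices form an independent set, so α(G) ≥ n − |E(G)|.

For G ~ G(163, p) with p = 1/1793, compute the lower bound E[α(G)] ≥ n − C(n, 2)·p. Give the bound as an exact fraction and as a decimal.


E[|E(G)|] = C(163, 2)·p = 13203 · (1/1793) = 81/11.
E[α(G)] ≥ n − E[|E(G)|] = 163 − 81/11 = 1712/11.
Numerically: ≈ 155.636364.
(This is only a lower bound; the true E[α(G)] may be larger.)

E[α(G)] ≥ 1712/11 ≈ 155.636364.


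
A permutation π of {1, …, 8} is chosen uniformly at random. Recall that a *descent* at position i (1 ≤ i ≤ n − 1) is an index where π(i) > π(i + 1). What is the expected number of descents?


Write X = Σ X_I over i = 1, …, 7, with X_I the indicator of one descent.
There are 7 indicators.
For each fixed i, the pair (π(i), π(i+1)) is a uniformly random ordered pair of distinct values from {1, …, 8}; by symmetry P[π(i) > π(i+1)] = 1/2.
By linearity: E[X] = 7 · (1/2) = (8 − 1) · (1/2) = 7/2 ≈ 3.500000.

E[X] = 7/2 = 3.500000.


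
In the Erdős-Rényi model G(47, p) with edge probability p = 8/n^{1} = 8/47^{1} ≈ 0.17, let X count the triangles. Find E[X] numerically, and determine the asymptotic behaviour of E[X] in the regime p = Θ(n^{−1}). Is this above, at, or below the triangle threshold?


Number of potential triangles: C(47, 3) = 16215.
Each occurs with probability p³ ≈ (0.17)³ ≈ 4.93147e-03.
By linearity: E[X] = C(47, 3)·p³ ≈ 16215 · 4.93147e-03 ≈ 79.964.
Here α = 1, so p = 8/n is exactly at the triangle threshold p ~ 1/n. Asymptotically E[X] → c³/6 = 8³/6 = 256/3 ≈ 85.333, a bounded constant. In this regime the triangle count is asymptotically Poisson(c³/6).

E[X] ≈ 79.964; in regime p = Θ(1/n^{1}) E[X] stays bounded (at the triangle threshold p ~ 1/n).


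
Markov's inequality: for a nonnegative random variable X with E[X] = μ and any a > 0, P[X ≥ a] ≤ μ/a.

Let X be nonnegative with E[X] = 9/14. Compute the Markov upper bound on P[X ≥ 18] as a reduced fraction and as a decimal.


μ = E[X] = 9/14, a = 18.
Markov: P[X ≥ 18] ≤ μ/a = (9/14)/18 = 1/28.
Numerically: ≈ 0.0357.
(Since a = 18 > μ = 0.6429, the bound 1/28 is < 1 and informative.)

P[X ≥ 18] ≤ 1/28 ≈ 0.0357.


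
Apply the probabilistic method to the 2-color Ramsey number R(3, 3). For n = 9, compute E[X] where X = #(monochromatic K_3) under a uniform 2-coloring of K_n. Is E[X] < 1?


E[X] = C(9, 3) · 2^{1 − 3} = 84 · 2^{−2} = 84/4.
As a reduced fraction: E[X] = 21 ≈ 21.0000.
Is E[X] < 1? NO.
Since E[X] ≥ 1, the first-moment bound is inconclusive at n = 9; it does NOT by itself certify R(3, 3) > 9.

E[X] = 21 ≈ 21.0000; E[X] ≥ 1; first-moment method inconclusive here.


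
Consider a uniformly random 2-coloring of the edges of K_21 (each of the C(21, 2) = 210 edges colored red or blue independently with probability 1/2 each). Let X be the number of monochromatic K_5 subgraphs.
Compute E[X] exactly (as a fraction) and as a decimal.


Let X = Σ_S X_S over the C(21, 5) = 20349 subsets S of size 5, where X_S = 1 if the K_5 on S is monochromatic.
For a fixed S, the K_5 on S has C(5, 2) = 10 edges. P[all 10 edges red] = (1/2)^10, and likewise for blue, so P[monochromatic] = 2·(1/2)^10 = 2^{1 − 10} = 1/512.
Summing: E[X] = C(21, 5) · 2^{1 − 10} = 20349 · 1/512 = 20349/512.
Numerically: E[X] ≈ 39.74414.

E[X] = C(21,5)·2^(1−C(5,2)) = 20349/512 ≈ 39.74414.


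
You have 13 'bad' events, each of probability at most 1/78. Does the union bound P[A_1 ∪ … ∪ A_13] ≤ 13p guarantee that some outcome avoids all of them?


Union bound: P[∪_{i=1}^{13} A_i] ≤ Σ_i P[A_i] ≤ 13·p = 13·(1/78) = 1/6.
Numerically: 1/6 ≈ 0.166667.
Is 1/6 < 1? YES.
Since P[∪ A_i] ≤ 1/6 < 1, the complement has P[∩ A_i^c] ≥ 1 − 1/6 = 5/6 > 0, so some outcome avoids every A_i.

13·p = 1/6 ≈ 0.166667; existence CERTIFIED by the union bound.


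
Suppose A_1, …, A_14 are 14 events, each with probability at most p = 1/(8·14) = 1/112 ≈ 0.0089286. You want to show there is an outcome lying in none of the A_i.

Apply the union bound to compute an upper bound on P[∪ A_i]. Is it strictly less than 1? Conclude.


Union bound: P[∪_{i=1}^{14} A_i] ≤ Σ_i P[A_i] ≤ 14·p = 14·(1/112) = 1/8.
Numerically: 1/8 ≈ 0.1250000.
Is 1/8 < 1? YES.
Since P[∪ A_i] ≤ 1/8 < 1, the complement has P[∩ A_i^c] ≥ 1 − 1/8 = 7/8 > 0, so some outcome avoids every A_i.

14·p = 1/8 ≈ 0.1250000; existence CERTIFIED by the union bound.


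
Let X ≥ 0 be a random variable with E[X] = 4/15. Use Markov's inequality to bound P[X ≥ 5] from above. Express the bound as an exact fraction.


μ = E[X] = 4/15, a = 5.
Markov: P[X ≥ 5] ≤ μ/a = (4/15)/5 = 4/75.
Numerically: ≈ 0.053333.
(Since a = 5 > μ = 0.266667, the bound 4/75 is < 1 and informative.)

P[X ≥ 5] ≤ 4/75 ≈ 0.053333.


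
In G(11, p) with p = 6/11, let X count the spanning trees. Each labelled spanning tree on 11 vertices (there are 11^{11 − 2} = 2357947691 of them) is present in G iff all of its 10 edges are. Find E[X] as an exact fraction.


K_11 has 11^{11 − 2} = 2357947691 labelled spanning trees.
For each such spanning tree H, let X_H = 1 if all 10 edges of H are present in G. Then P[X_H = 1] = p^{10} = (6/11)^{10} = 60466176/25937424601.
By linearity of expectation: E[X] = Σ_H E[X_H] = 2357947691 · p^{10} = 2357947691 · 60466176/25937424601 = 60466176/11.
Numerically: E[X] ≈ 5.49693e+06.

E[X] = 2357947691 · (6/11)^{10} = 60466176/11 ≈ 5.49693e+06.


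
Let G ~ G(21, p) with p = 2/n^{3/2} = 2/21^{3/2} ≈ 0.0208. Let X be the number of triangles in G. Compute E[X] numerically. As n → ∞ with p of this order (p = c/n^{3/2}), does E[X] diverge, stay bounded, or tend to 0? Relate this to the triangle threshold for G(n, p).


Number of potential triangles: C(21, 3) = 1330.
Each occurs with probability p³ ≈ (0.0208)³ ≈ 8.97642e-06.
By linearity: E[X] = C(21, 3)·p³ ≈ 1330 · 8.97642e-06 ≈ 0.012.
Since α = 3/2 > 1, p = c/n^{3/2} = o(1/n) is below the triangle threshold p ~ 1/n. Asymptotically E[X] ~ (c³/6)·n^{3(1−α)} = (2³/6)·n^{-1.5} → 0, so by Markov's inequality G has no triangles w.h.p.

E[X] ≈ 0.012; in regime p = Θ(1/n^{3/2}) E[X] tends to 0 (below the triangle threshold p ~ 1/n).


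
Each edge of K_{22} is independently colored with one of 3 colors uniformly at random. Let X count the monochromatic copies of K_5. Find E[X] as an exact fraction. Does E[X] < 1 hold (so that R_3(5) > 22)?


E[X] = C(22, 5) · 3^{1 − 10} = 26334 · 3^{−9} = 26334/19683.
As a reduced fraction: E[X] = 2926/2187 ≈ 1.338.
Is E[X] < 1? NO.
Since E[X] ≥ 1, the first-moment bound is inconclusive at n = 22; it does NOT by itself certify R_3(5) > 22.

E[X] = 2926/2187 ≈ 1.338; E[X] ≥ 1; first-moment method inconclusive here.


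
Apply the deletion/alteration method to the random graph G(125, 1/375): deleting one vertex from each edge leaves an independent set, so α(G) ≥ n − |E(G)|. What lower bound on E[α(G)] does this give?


E[|E(G)|] = C(125, 2)·p = 7750 · (1/375) = 62/3.
E[α(G)] ≥ n − E[|E(G)|] = 125 − 62/3 = 313/3.
Numerically: ≈ 104.3333.
(This is only a lower bound; the true E[α(G)] may be larger.)

E[α(G)] ≥ 313/3 ≈ 104.3333.


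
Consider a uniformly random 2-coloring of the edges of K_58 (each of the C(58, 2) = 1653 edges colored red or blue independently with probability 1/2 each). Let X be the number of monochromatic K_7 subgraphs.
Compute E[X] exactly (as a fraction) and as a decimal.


Let X = Σ_S X_S over the C(58, 7) = 300674088 subsets S of size 7, where X_S = 1 if the K_7 on S is monochromatic.
For a fixed S, the K_7 on S has C(7, 2) = 21 edges. P[all 21 edges red] = (1/2)^21, and likewise for blue, so P[monochromatic] = 2·(1/2)^21 = 2^{1 − 21} = 1/1048576.
By linearity of expectation: E[X] = C(58, 7) · 2^{1 − 21} = 300674088 · 1/1048576 = 37584261/131072.
Numerically: E[X] ≈ 286.745155.

E[X] = C(58,7)·2^(1−C(7,2)) = 37584261/131072 ≈ 286.745155.


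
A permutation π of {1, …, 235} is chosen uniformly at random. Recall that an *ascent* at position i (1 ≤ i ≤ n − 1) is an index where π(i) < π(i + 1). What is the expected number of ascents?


Write X = Σ X_I over i = 1, …, 234, with X_I the indicator of one ascent.
There are 234 indicators.
For each fixed i, the pair (π(i), π(i+1)) is a uniformly random ordered pair of distinct values from {1, …, 235}; by symmetry P[π(i) < π(i+1)] = 1/2.
By linearity: E[X] = 234 · (1/2) = (235 − 1) · (1/2) = 117 ≈ 117.000000.

E[X] = 117 = 117.000000.


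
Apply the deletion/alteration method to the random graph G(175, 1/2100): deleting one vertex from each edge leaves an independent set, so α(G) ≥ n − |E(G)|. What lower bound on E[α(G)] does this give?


E[|E(G)|] = C(175, 2)·p = 15225 · (1/2100) = 29/4.
E[α(G)] ≥ n − E[|E(G)|] = 175 − 29/4 = 671/4.
Numerically: ≈ 167.750000.
(This is only a lower bound; the true E[α(G)] may be larger.)

E[α(G)] ≥ 671/4 ≈ 167.750000.


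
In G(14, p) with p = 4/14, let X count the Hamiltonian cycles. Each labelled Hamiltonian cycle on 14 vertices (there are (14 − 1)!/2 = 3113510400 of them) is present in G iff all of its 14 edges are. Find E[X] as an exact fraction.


K_14 has (14 − 1)!/2 = 3113510400 labelled Hamiltonian cycles.
For each such Hamiltonian cycle H, let X_H = 1 if all 14 edges of H are present in G. Then P[X_H = 1] = p^{14} = (2/7)^{14} = 16384/678223072849.
By linearity: E[X] = Σ_H E[X_H] = 3113510400 · p^{14} = 3113510400 · 16384/678223072849 = 7287393484800/96889010407.
Numerically: E[X] ≈ 75.214.

E[X] = 3113510400 · (2/7)^{14} = 7287393484800/96889010407 ≈ 75.214.


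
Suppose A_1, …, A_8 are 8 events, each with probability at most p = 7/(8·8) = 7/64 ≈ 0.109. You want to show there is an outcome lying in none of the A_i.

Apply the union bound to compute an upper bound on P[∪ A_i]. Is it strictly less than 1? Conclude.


Union bound: P[∪_{i=1}^{8} A_i] ≤ Σ_i P[A_i] ≤ 8·p = 8·(7/64) = 7/8.
Numerically: 7/8 ≈ 0.875.
Is 7/8 < 1? YES.
Since P[∪ A_i] ≤ 7/8 < 1, the complement has P[∩ A_i^c] ≥ 1 − 7/8 = 1/8 > 0, so some outcome avoids every A_i.

8·p = 7/8 ≈ 0.875; existence CERTIFIED by the union bound.


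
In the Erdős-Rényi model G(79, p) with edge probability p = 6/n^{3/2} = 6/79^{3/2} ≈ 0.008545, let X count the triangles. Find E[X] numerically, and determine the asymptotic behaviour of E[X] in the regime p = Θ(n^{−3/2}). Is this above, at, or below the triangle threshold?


Number of potential triangles: C(79, 3) = 79079.
Each occurs with probability p³ ≈ (0.008545)³ ≈ 6.239242e-07.
By linearity: E[X] = C(79, 3)·p³ ≈ 79079 · 6.239242e-07 ≈ 0.0493.
Since α = 3/2 > 1, p = c/n^{3/2} = o(1/n) is below the triangle threshold p ~ 1/n. Asymptotically E[X] ~ (c³/6)·n^{3(1−α)} = (6³/6)·n^{-1.5} → 0, so by Markov's inequality G has no triangles w.h.p.

E[X] ≈ 0.0493; in regime p = Θ(1/n^{3/2}) E[X] tends to 0 (below the triangle threshold p ~ 1/n).


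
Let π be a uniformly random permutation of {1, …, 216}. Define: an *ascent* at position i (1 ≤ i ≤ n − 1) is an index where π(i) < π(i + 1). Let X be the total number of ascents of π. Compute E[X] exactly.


Write X = Σ X_I over i = 1, …, 215, with X_I the indicator of one ascent.
There are 215 indicators.
For each fixed i, the pair (π(i), π(i+1)) is a uniformly random ordered pair of distinct values from {1, …, 216}; by symmetry P[π(i) < π(i+1)] = 1/2.
By linearity: E[X] = 215 · (1/2) = (216 − 1) · (1/2) = 215/2 ≈ 107.50000.

E[X] = 215/2 = 107.50000.


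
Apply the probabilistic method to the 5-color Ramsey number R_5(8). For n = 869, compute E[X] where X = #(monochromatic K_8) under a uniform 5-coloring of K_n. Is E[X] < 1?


E[X] = C(869, 8) · 5^{1 − 28} = 7809152053901931612 · 5^{−27} = 7809152053901931612/7450580596923828125.
As a reduced fraction: E[X] = 7809152053901931612/7450580596923828125 ≈ 1.048.
Is E[X] < 1? NO.
Since E[X] ≥ 1, the first-moment bound is inconclusive at n = 869; it does NOT by itself certify R_5(8) > 869.

E[X] = 7809152053901931612/7450580596923828125 ≈ 1.048; E[X] ≥ 1; first-moment method inconclusive here.


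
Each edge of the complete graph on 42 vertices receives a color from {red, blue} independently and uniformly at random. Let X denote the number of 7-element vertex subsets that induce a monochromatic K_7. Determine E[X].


Let X = Σ_S X_S over the C(42, 7) = 26978328 subsets S of size 7, where X_S = 1 if the K_7 on S is monochromatic.
For a fixed S, the K_7 on S has C(7, 2) = 21 edges. P[all 21 edges red] = (1/2)^21, and likewise for blue, so P[monochromatic] = 2·(1/2)^21 = 2^{1 − 21} = 1/1048576.
Summing: E[X] = C(42, 7) · 2^{1 − 21} = 26978328 · 1/1048576 = 3372291/131072.
Numerically: E[X] ≈ 25.7285.

E[X] = C(42,7)·2^(1−C(7,2)) = 3372291/131072 ≈ 25.7285.


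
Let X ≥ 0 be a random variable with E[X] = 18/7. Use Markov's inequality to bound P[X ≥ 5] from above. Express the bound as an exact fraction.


μ = E[X] = 18/7, a = 5.
Markov: P[X ≥ 5] ≤ μ/a = (18/7)/5 = 18/35.
Numerically: ≈ 0.5143.
(Since a = 5 > μ = 2.5714, the bound 18/35 is < 1 and informative.)

P[X ≥ 5] ≤ 18/35 ≈ 0.5143.


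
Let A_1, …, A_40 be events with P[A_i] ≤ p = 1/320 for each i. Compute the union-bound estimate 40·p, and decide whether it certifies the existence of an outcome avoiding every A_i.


Union bound: P[∪_{i=1}^{40} A_i] ≤ Σ_i P[A_i] ≤ 40·p = 40·(1/320) = 1/8.
Numerically: 1/8 ≈ 0.1250000.
Is 1/8 < 1? YES.
Since P[∪ A_i] ≤ 1/8 < 1, the complement has P[∩ A_i^c] ≥ 1 − 1/8 = 7/8 > 0, so some outcome avoids every A_i.

40·p = 1/8 ≈ 0.1250000; existence CERTIFIED by the union bound.


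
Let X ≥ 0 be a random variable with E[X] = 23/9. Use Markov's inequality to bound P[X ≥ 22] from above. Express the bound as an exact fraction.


μ = E[X] = 23/9, a = 22.
Markov: P[X ≥ 22] ≤ μ/a = (23/9)/22 = 23/198.
Numerically: ≈ 0.11616.
(Since a = 22 > μ = 2.55556, the bound 23/198 is < 1 and informative.)

P[X ≥ 22] ≤ 23/198 ≈ 0.11616.


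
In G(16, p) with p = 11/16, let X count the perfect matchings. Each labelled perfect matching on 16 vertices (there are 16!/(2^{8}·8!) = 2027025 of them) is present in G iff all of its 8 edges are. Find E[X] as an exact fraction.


K_16 has 16!/(2^{8}·8!) = 2027025 labelled perfect matchings.
For each such perfect matching H, let X_H = 1 if all 8 edges of H are present in G. Then P[X_H = 1] = p^{8} = (11/16)^{8} = 214358881/4294967296.
Summing the indicators: E[X] = Σ_H E[X_H] = 2027025 · p^{8} = 2027025 · 214358881/4294967296 = 434510810759025/4294967296.
Numerically: E[X] ≈ 1.0117e+05.

E[X] = 2027025 · (11/16)^{8} = 434510810759025/4294967296 ≈ 1.0117e+05.


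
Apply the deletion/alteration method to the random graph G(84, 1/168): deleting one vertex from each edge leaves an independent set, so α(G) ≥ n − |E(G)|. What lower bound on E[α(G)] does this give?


E[|E(G)|] = C(84, 2)·p = 3486 · (1/168) = 83/4.
E[α(G)] ≥ n − E[|E(G)|] = 84 − 83/4 = 253/4.
Numerically: ≈ 63.250000.
(This is only a lower bound; the true E[α(G)] may be larger.)

E[α(G)] ≥ 253/4 ≈ 63.250000.


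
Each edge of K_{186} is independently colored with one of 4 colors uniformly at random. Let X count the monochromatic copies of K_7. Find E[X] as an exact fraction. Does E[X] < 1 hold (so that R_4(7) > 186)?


E[X] = C(186, 7) · 4^{1 − 21} = 1363155866280 · 4^{−20} = 1363155866280/1099511627776.
As a reduced fraction: E[X] = 170394483285/137438953472 ≈ 1.2397830.
Is E[X] < 1? NO.
Since E[X] ≥ 1, the first-moment bound is inconclusive at n = 186; it does NOT by itself certify R_4(7) > 186.

E[X] = 170394483285/137438953472 ≈ 1.2397830; E[X] ≥ 1; first-moment method inconclusive here.


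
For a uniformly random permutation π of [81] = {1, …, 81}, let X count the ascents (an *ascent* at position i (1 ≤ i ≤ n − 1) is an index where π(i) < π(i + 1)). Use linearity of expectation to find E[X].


Write X = Σ X_I over i = 1, …, 80, with X_I the indicator of one ascent.
There are 80 indicators.
For each fixed i, the pair (π(i), π(i+1)) is a uniformly random ordered pair of distinct values from {1, …, 81}; by symmetry P[π(i) < π(i+1)] = 1/2.
By linearity: E[X] = 80 · (1/2) = (81 − 1) · (1/2) = 40 ≈ 40.000000.

E[X] = 40 = 40.000000.


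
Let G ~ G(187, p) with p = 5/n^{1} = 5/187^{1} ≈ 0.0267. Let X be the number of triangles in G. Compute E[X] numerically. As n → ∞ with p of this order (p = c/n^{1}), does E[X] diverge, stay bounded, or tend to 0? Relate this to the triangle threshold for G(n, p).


Number of potential triangles: C(187, 3) = 1072445.
Each occurs with probability p³ ≈ (0.0267)³ ≈ 1.91155e-05.
By linearity: E[X] = C(187, 3)·p³ ≈ 1072445 · 1.91155e-05 ≈ 20.500.
Here α = 1, so p = 5/n is exactly at the triangle threshold p ~ 1/n. Asymptotically E[X] → c³/6 = 5³/6 = 125/6 ≈ 20.833, a bounded constant. In this regime the triangle count is asymptotically Poisson(c³/6).

E[X] ≈ 20.500; in regime p = Θ(1/n^{1}) E[X] stays bounded (at the triangle threshold p ~ 1/n).


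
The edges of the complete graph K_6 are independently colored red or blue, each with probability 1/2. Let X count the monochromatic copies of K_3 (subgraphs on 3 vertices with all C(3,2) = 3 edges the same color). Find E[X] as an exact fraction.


Let X = Σ_S X_S over the C(6, 3) = 20 subsets S of size 3, where X_S = 1 if the K_3 on S is monochromatic.
For a fixed S, the K_3 on S has C(3, 2) = 3 edges. P[all 3 edges red] = (1/2)^3, and likewise for blue, so P[monochromatic] = 2·(1/2)^3 = 2^{1 − 3} = 1/4.
Summing: E[X] = C(6, 3) · 2^{1 − 3} = 20 · 1/4 = 5.
Numerically: E[X] ≈ 5.000000.

E[X] = C(6,3)·2^(1−C(3,2)) = 5 ≈ 5.000000.


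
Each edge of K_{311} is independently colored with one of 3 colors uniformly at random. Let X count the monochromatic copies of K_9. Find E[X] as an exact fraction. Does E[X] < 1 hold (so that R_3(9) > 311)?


E[X] = C(311, 9) · 3^{1 − 36} = 66733530156060130 · 3^{−35} = 66733530156060130/50031545098999707.
As a reduced fraction: E[X] = 66733530156060130/50031545098999707 ≈ 1.334.
Is E[X] < 1? NO.
Since E[X] ≥ 1, the first-moment bound is inconclusive at n = 311; it does NOT by itself certify R_3(9) > 311.

E[X] = 66733530156060130/50031545098999707 ≈ 1.334; E[X] ≥ 1; first-moment method inconclusive here.


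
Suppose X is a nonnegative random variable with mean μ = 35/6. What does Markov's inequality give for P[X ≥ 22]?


μ = E[X] = 35/6, a = 22.
Markov: P[X ≥ 22] ≤ μ/a = (35/6)/22 = 35/132.
Numerically: ≈ 0.265.
(Since a = 22 > μ = 5.833, the bound 35/132 is < 1 and informative.)

P[X ≥ 22] ≤ 35/132 ≈ 0.265.


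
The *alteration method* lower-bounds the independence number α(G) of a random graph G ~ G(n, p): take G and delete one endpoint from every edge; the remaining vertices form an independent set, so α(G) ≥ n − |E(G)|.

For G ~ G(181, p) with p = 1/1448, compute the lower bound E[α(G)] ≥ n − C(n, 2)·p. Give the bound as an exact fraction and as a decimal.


E[|E(G)|] = C(181, 2)·p = 16290 · (1/1448) = 45/4.
E[α(G)] ≥ n − E[|E(G)|] = 181 − 45/4 = 679/4.
Numerically: ≈ 169.750000.
(This is only a lower bound; the true E[α(G)] may be larger.)

E[α(G)] ≥ 679/4 ≈ 169.750000.


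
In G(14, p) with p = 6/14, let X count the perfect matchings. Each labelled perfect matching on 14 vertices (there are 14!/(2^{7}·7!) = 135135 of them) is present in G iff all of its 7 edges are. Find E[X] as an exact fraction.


K_14 has 14!/(2^{7}·7!) = 135135 labelled perfect matchings.
For each such perfect matching H, let X_H = 1 if all 7 edges of H are present in G. Then P[X_H = 1] = p^{7} = (3/7)^{7} = 2187/823543.
By linearity of expectation: E[X] = Σ_H E[X_H] = 135135 · p^{7} = 135135 · 2187/823543 = 42220035/117649.
Numerically: E[X] ≈ 358.9.

E[X] = 135135 · (3/7)^{7} = 42220035/117649 ≈ 358.9.


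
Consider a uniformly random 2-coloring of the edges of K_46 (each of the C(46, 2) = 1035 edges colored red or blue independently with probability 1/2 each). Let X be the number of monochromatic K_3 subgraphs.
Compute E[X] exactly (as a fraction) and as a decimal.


Let X = Σ_S X_S over the C(46, 3) = 15180 subsets S of size 3, where X_S = 1 if the K_3 on S is monochromatic.
For a fixed S, the K_3 on S has C(3, 2) = 3 edges. P[all 3 edges red] = (1/2)^3, and likewise for blue, so P[monochromatic] = 2·(1/2)^3 = 2^{1 − 3} = 1/4.
By linearity of expectation: E[X] = C(46, 3) · 2^{1 − 3} = 15180 · 1/4 = 3795.
Numerically: E[X] ≈ 3795.000.

E[X] = C(46,3)·2^(1−C(3,2)) = 3795 ≈ 3795.000.


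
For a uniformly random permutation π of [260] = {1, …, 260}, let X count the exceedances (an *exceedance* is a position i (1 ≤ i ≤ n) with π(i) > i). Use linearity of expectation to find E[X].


Write X = Σ_{i=1}^{260} X_i, where X_i = 1_{π(i) > i}.
For each fixed i, π(i) is uniform over {1, …, 260} (marginal of a uniform permutation), so P[π(i) > i] = (n − i)/n. Summing: Σ_{i=1}^{260} (n − i)/n = (0 + 1 + … + 259)/260 = 260(260 − 1)/(2·260) = (260 − 1)/2.
Hence E[X] = Σ_{i=1}^{260} (260 − i)/260 = 259/2 ≈ 129.500.

E[X] = 259/2 = 129.500.


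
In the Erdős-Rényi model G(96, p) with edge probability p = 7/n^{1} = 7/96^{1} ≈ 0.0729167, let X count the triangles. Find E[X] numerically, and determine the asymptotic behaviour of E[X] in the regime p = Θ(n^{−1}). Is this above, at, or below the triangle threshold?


Number of potential triangles: C(96, 3) = 142880.
Each occurs with probability p³ ≈ (0.0729167)³ ≈ 3.87686270e-04.
By linearity: E[X] = C(96, 3)·p³ ≈ 142880 · 3.87686270e-04 ≈ 55.392614.
Here α = 1, so p = 7/n is exactly at the triangle threshold p ~ 1/n. Asymptotically E[X] → c³/6 = 7³/6 = 343/6 ≈ 57.166667, a bounded constant. In this regime the triangle count is asymptotically Poisson(c³/6).

E[X] ≈ 55.392614; in regime p = Θ(1/n^{1}) E[X] stays bounded (at the triangle threshold p ~ 1/n).


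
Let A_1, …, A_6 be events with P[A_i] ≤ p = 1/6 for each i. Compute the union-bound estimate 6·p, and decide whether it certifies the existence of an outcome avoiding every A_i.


Union bound: P[∪_{i=1}^{6} A_i] ≤ Σ_i P[A_i] ≤ 6·p = 6·(1/6) = 1.
Numerically: 1 ≈ 1.000000.
Is 1 < 1? NO.
Since the bound 1 is ≥ 1, the union bound is uninformative here; it does NOT by itself certify existence.

6·p = 1 ≈ 1.000000; existence NOT certified by the union bound.


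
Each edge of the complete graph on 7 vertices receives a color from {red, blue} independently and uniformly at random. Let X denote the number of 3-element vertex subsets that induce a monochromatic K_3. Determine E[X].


Let X = Σ_S X_S over the C(7, 3) = 35 subsets S of size 3, where X_S = 1 if the K_3 on S is monochromatic.
For a fixed S, the K_3 on S has C(3, 2) = 3 edges. P[all 3 edges red] = (1/2)^3, and likewise for blue, so P[monochromatic] = 2·(1/2)^3 = 2^{1 − 3} = 1/4.
By linearity of expectation: E[X] = C(7, 3) · 2^{1 − 3} = 35 · 1/4 = 35/4.
Numerically: E[X] ≈ 8.75000.

E[X] = C(7,3)·2^(1−C(3,2)) = 35/4 ≈ 8.75000.


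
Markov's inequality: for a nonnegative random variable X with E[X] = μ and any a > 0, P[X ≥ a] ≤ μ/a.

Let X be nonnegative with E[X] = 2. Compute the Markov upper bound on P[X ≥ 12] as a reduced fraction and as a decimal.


μ = E[X] = 2, a = 12.
Markov: P[X ≥ 12] ≤ μ/a = (2)/12 = 1/6.
Numerically: ≈ 0.16667.
(Since a = 12 > μ = 2.00000, the bound 1/6 is < 1 and informative.)

P[X ≥ 12] ≤ 1/6 ≈ 0.16667.


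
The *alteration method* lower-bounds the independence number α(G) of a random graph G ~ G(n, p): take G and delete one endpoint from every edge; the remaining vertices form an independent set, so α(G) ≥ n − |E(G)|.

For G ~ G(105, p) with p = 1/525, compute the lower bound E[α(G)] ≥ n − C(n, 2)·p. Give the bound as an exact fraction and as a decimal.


E[|E(G)|] = C(105, 2)·p = 5460 · (1/525) = 52/5.
E[α(G)] ≥ n − E[|E(G)|] = 105 − 52/5 = 473/5.
Numerically: ≈ 94.6000.
(This is only a lower bound; the true E[α(G)] may be larger.)

E[α(G)] ≥ 473/5 ≈ 94.6000.


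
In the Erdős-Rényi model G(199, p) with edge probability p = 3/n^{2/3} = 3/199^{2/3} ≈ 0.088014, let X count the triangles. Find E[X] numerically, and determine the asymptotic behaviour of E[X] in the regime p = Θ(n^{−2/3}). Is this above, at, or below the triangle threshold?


Number of potential triangles: C(199, 3) = 1293699.
Each occurs with probability p³ ≈ (0.088014)³ ≈ 6.8180096e-04.
By linearity: E[X] = C(199, 3)·p³ ≈ 1293699 · 6.8180096e-04 ≈ 882.04523.
Since α = 2/3 < 1, p = c/n^{2/3} ≫ 1/n is above the triangle threshold p ~ 1/n. Asymptotically E[X] ~ (c³/6)·n^{3(1−α)} = (3³/6)·n^{1} → ∞; triangles are abundant w.h.p.

E[X] ≈ 882.04523; in regime p = Θ(1/n^{2/3}) E[X] diverges (above the triangle threshold p ~ 1/n).


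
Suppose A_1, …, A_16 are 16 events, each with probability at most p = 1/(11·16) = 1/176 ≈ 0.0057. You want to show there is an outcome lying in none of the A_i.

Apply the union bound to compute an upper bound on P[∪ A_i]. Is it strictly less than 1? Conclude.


Union bound: P[∪_{i=1}^{16} A_i] ≤ Σ_i P[A_i] ≤ 16·p = 16·(1/176) = 1/11.
Numerically: 1/11 ≈ 0.0909.
Is 1/11 < 1? YES.
Since P[∪ A_i] ≤ 1/11 < 1, the complement has P[∩ A_i^c] ≥ 1 − 1/11 = 10/11 > 0, so some outcome avoids every A_i.

16·p = 1/11 ≈ 0.0909; existence CERTIFIED by the union bound.


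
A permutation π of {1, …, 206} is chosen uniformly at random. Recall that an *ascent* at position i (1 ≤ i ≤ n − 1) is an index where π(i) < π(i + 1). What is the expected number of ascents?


Write X = Σ X_I over i = 1, …, 205, with X_I the indicator of one ascent.
There are 205 indicators.
For each fixed i, the pair (π(i), π(i+1)) is a uniformly random ordered pair of distinct values from {1, …, 206}; by symmetry P[π(i) < π(i+1)] = 1/2.
By linearity: E[X] = 205 · (1/2) = (206 − 1) · (1/2) = 205/2 ≈ 102.5000.

E[X] = 205/2 = 102.5000.


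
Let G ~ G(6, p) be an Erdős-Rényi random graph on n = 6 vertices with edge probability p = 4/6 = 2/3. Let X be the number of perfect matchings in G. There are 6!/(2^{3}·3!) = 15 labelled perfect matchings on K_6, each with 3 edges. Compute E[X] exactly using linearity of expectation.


K_6 has 6!/(2^{3}·3!) = 15 labelled perfect matchings.
For each such perfect matching H, let X_H = 1 if all 3 edges of H are present in G. Then P[X_H = 1] = p^{3} = (2/3)^{3} = 8/27.
By linearity: E[X] = Σ_H E[X_H] = 15 · p^{3} = 15 · 8/27 = 40/9.
Numerically: E[X] ≈ 4.44444.

E[X] = 15 · (2/3)^{3} = 40/9 ≈ 4.44444.


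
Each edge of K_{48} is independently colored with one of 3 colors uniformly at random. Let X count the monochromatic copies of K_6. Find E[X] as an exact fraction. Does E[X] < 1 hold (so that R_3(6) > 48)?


E[X] = C(48, 6) · 3^{1 − 15} = 12271512 · 3^{−14} = 12271512/4782969.
As a reduced fraction: E[X] = 4090504/1594323 ≈ 2.5656683.
Is E[X] < 1? NO.
Since E[X] ≥ 1, the first-moment bound is inconclusive at n = 48; it does NOT by itself certify R_3(6) > 48.

E[X] = 4090504/1594323 ≈ 2.5656683; E[X] ≥ 1; first-moment method inconclusive here.


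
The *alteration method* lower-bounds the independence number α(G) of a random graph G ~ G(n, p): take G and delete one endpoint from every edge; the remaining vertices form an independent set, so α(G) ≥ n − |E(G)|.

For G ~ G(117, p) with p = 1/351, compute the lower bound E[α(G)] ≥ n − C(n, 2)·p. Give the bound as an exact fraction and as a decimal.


E[|E(G)|] = C(117, 2)·p = 6786 · (1/351) = 58/3.
E[α(G)] ≥ n − E[|E(G)|] = 117 − 58/3 = 293/3.
Numerically: ≈ 97.6667.
(This is only a lower bound; the true E[α(G)] may be larger.)

E[α(G)] ≥ 293/3 ≈ 97.6667.


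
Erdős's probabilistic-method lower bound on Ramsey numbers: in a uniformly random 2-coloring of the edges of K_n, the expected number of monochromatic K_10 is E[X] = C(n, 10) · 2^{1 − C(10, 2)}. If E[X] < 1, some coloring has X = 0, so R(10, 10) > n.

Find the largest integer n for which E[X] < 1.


We need C(n, 10) · 2^{1 − 45} < 1, i.e. C(n, 10) < 2^{45 − 1} = 17592186044416.
Check values of n near the boundary:
  n = 96: C(96, 10) = 11279926456656; 11279926456656 < 17592186044416? YES
  n = 97: C(97, 10) = 12576469727536; 12576469727536 < 17592186044416? YES
  n = 98: C(98, 10) = 14005614014756; 14005614014756 < 17592186044416? YES
  n = 99: C(99, 10) = 15579278510796; 15579278510796 < 17592186044416? YES
  n = 100: C(100, 10) = 17310309456440; 17310309456440 < 17592186044416? YES
  n = 101: C(101, 10) = 19212541264840; 19212541264840 < 17592186044416? NO
  n = 102: C(102, 10) = 21300860967540; 21300860967540 < 17592186044416? NO
  n = 103: C(103, 10) = 23591276125340; 23591276125340 < 17592186044416? NO
The largest n with C(n, 10) < 17592186044416 is n = 100 (where E[X] = 2163788682055/2199023255552 ≈ 0.983977). Hence R(10, 10) > 100, i.e. R(10, 10) ≥ 101.

Largest n = 100; hence R(10, 10) > 100.


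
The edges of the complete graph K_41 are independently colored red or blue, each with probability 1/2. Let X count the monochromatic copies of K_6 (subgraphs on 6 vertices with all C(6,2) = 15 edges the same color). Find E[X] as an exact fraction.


Let X = Σ_S X_S over the C(41, 6) = 4496388 subsets S of size 6, where X_S = 1 if the K_6 on S is monochromatic.
For a fixed S, the K_6 on S has C(6, 2) = 15 edges. P[all 15 edges red] = (1/2)^15, and likewise for blue, so P[monochromatic] = 2·(1/2)^15 = 2^{1 − 15} = 1/16384.
By linearity: E[X] = C(41, 6) · 2^{1 − 15} = 4496388 · 1/16384 = 1124097/4096.
Numerically: E[X] ≈ 274.438.

E[X] = C(41,6)·2^(1−C(6,2)) = 1124097/4096 ≈ 274.438.
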